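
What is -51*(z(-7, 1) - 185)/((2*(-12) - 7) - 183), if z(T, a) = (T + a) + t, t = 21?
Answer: -4335/107 ≈ -40.514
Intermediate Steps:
z(T, a) = 21 + T + a (z(T, a) = (T + a) + 21 = 21 + T + a)
-51*(z(-7, 1) - 185)/((2*(-12) - 7) - 183) = -51*((21 - 7 + 1) - 185)/((2*(-12) - 7) - 183) = -51*(15 - 185)/((-24 - 7) - 183) = -(-8670)/(-31 - 183) = -(-8670)/(-214) = -(-8670)*(-1)/214 = -51*85/107 = -4335/107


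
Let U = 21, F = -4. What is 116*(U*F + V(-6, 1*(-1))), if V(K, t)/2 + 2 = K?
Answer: -11600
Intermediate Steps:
V(K, t) = -4 + 2*K
116*(U*F + V(-6, 1*(-1))) = 116*(21*(-4) + (-4 + 2*(-6))) = 116*(-84 + (-4 - 12)) = 116*(-84 - 16) = 116*(-100) = -11600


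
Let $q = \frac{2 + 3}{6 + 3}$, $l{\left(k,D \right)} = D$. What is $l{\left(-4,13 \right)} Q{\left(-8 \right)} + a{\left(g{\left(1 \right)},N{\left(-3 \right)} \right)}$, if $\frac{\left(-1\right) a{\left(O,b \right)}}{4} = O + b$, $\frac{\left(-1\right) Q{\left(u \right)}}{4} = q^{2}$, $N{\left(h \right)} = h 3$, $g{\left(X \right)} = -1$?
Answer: $\frac{1940}{81} \approx 23.951$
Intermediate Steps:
$N{\left(h \right)} = 3 h$
$q = \frac{5}{9} \approx 0.55556$
$Q{\left(u \right)} = - \frac{100}{81}$ ($Q{\left(u \right)} = - 4 \left(\frac{5}{9}\right)^{2} = \left(-4\right) \frac{25}{81} = - \frac{100}{81}$)
$a{\left(O,b \right)} = - 4 O - 4 b$ ($a{\left(O,b \right)} = - 4 \left(O + b\right) = - 4 O - 4 b$)
$l{\left(-4,13 \right)} Q{\left(-8 \right)} + a{\left(g{\left(1 \right)},N{\left(-3 \right)} \right)} = 13 \left(- \frac{100}{81}\right) - \left(-4 + 4 \cdot 3 \left(-3\right)\right) = - \frac{1300}{81} + \left(4 - -36\right) = - \frac{1300}{81} + \left(4 + 36\right) = - \frac{1300}{81} + 40 = \frac{1940}{81}$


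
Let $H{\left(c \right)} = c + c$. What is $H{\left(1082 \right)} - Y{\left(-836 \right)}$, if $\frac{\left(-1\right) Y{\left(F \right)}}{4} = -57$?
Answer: $1936$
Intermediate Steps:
$Y{\left(F \right)} = 228$ ($Y{\left(F \right)} = \left(-4\right) \left(-57\right) = 228$)
$H{\left(c \right)} = 2 c$
$H{\left(1082 \right)} - Y{\left(-836 \right)} = 2 \cdot 1082 - 228 = 2164 - 228 = 1936$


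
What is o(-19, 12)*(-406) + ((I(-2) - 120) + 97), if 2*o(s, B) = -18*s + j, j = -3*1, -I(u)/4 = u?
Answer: -68832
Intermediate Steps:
I(u) = -4*u
j = -3
o(s, B) = -3/2 - 9*s (o(s, B) = (-18*s - 3)/2 = (-3 - 18*s)/2 = -3/2 - 9*s)
o(-19, 12)*(-406) + ((I(-2) - 120) + 97) = (-3/2 - 9*(-19))*(-406) + ((-4*(-2) - 120) + 97) = (-3/2 + 171)*(-406) + ((8 - 120) + 97) = (339/2)*(-406) + (-112 + 97) = -68817 - 15 = -68832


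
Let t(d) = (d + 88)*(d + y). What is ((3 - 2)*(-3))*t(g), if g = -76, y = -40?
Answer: 4176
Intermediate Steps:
t(d) = (-40 + d)*(88 + d) (t(d) = (d + 88)*(d - 40) = (88 + d)*(-40 + d) = (-40 + d)*(88 + d))
((3 - 2)*(-3))*t(g) = ((3 - 2)*(-3))*(-3520 + (-76)² + 48*(-76)) = (1*(-3))*(-3520 + 5776 - 3648) = -3*(-1392) = 4176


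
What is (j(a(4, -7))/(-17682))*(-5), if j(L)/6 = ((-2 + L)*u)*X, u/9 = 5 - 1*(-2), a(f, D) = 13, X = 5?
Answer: 2475/421 ≈ 5.8789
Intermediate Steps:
u = 63 (u = 9*(5 - 1*(-2)) = 9*(5 + 2) = 9*7 = 63)
j(L) = -3780 + 1890*L (j(L) = 6*(((-2 + L)*63)*5) = 6*((-126 + 63*L)*5) = 6*(-630 + 315*L) = -3780 + 1890*L)
(j(a(4, -7))/(-17682))*(-5) = ((-3780 + 1890*13)/(-17682))*(-5) = ((-3780 + 24570)*(-1/17682))*(-5) = (20790*(-1/17682))*(-5) = -495/421*(-5) = 2475/421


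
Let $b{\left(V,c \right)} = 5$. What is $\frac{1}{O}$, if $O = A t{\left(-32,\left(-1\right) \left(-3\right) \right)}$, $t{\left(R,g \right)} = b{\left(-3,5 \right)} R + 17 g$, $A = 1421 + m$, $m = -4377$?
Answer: $\frac{1}{322204} \approx 3.1036 \cdot 10^{-6}$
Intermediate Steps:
$A = -2956$ ($A = 1421 - 4377 = -2956$)
$t{\left(R,g \right)} = 5 R + 17 g$
$O = 322204$ ($O = - 2956 \left(5 \left(-32\right) + 17 \left(\left(-1\right) \left(-3\right)\right)\right) = - 2956 \left(-160 + 17 \cdot 3\right) = - 2956 \left(-160 + 51\right) = \left(-2956\right) \left(-109\right) = 322204$)
$\frac{1}{O} = \frac{1}{322204}$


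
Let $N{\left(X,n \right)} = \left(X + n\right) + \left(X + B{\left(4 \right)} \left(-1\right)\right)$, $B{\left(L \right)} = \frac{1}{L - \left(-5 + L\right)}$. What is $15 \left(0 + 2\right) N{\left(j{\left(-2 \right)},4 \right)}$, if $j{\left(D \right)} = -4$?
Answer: $-126$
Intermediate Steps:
$B{\left(L \right)} = \frac{1}{5}$
$N{\left(X,n \right)} = - \frac{1}{5} + n + 2 X$ ($N{\left(X,n \right)} = \left(X + n\right) + \left(X + \frac{1}{5} \left(-1\right)\right) = \left(X + n\right) + \left(X - \frac{1}{5}\right) = \left(X + n\right) + \left(- \frac{1}{5} + X\right) = - \frac{1}{5} + n + 2 X$)
$15 \left(0 + 2\right) N{\left(j{\left(-2 \right)},4 \right)} = 15 \left(0 + 2\right) \left(- \frac{1}{5} + 4 + 2 \left(-4\right)\right) = 15 \cdot 2 \left(- \frac{1}{5} + 4 - 8\right) = 30 \left(- \frac{21}{5}\right) = -126$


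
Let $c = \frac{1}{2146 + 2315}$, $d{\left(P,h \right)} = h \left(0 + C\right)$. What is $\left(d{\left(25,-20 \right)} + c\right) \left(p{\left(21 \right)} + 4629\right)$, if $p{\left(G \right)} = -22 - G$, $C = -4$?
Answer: $\frac{1636656266}{4461} \approx 3.6688 \cdot 10^{5}$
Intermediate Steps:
$d{\left(P,h \right)} = - 4 h$ ($d{\left(P,h \right)} = h \left(0 - 4\right) = h \left(-4\right) = - 4 h$)
$c = \frac{1}{4461} \approx 0.00022416$
$\left(d{\left(25,-20 \right)} + c\right) \left(p{\left(21 \right)} + 4629\right) = \left(\left(-4\right) \left(-20\right) + \frac{1}{4461}\right) \left(\left(-22 - 21\right) + 4629\right) = \left(80 + \frac{1}{4461}\right) \left(\left(-22 - 21\right) + 4629\right) = \frac{356881 \left(-43 + 4629\right)}{4461} = \frac{356881}{4461} \cdot 4586 = \frac{1636656266}{4461}$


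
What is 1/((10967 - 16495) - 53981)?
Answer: -1/59509 ≈ -1.6804e-5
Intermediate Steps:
1/((10967 - 16495) - 53981) = 1/(-5528 - 53981) = 1/(-59509) = -1/59509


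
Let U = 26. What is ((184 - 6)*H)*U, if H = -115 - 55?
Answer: -786760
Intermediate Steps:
H = -170
((184 - 6)*H)*U = ((184 - 6)*(-170))*26 = (178*(-170))*26 = -30260*26 = -786760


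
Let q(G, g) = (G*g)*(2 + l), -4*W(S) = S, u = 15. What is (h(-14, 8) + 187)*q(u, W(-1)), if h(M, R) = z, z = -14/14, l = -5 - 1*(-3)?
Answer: 0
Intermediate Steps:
l = -2 (l = -5 + 3 = -2)
W(S) = -S/4
z = -1 (z = -14*1/14 = -1)
h(M, R) = -1
q(G, g) = 0 (q(G, g) = (G*g)*(2 - 2) = (G*g)*0 = 0)
(h(-14, 8) + 187)*q(u, W(-1)) = (-1 + 187)*0 = 186*0 = 0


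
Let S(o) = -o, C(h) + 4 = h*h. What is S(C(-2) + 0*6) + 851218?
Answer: 851218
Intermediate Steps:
C(h) = -4 + h² (C(h) = -4 + h*h = -4 + h²)
S(C(-2) + 0*6) + 851218 = -((-4 + (-2)²) + 0*6) + 851218 = -((-4 + 4) + 0) + 851218 = -(0 + 0) + 851218 = -1*0 + 851218 = 0 + 851218 = 851218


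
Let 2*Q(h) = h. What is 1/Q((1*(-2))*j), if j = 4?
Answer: -¼ ≈ -0.25000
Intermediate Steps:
Q(h) = h/2
1/Q((1*(-2))*j) = 1/(((1*(-2))*4)/2) = 1/((-2*4)/2) = 1/((½)*(-8)) = 1/(-4) = -¼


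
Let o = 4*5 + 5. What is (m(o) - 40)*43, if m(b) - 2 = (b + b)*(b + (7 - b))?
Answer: 13416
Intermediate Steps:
o = 25 (o = 20 + 5 = 25)
m(b) = 2 + 14*b (m(b) = 2 + (b + b)*(b + (7 - b)) = 2 + (2*b)*7 = 2 + 14*b)
(m(o) - 40)*43 = ((2 + 14*25) - 40)*43 = ((2 + 350) - 40)*43 = (352 - 40)*43 = 312*43 = 13416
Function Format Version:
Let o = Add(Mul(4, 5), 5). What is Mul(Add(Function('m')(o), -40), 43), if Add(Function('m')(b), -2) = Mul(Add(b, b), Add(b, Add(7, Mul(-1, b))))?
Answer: 13416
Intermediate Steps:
o = 25 (o = Add(20, 5) = 25)
Function('m')(b) = Add(2, Mul(14, b)) (Function('m')(b) = Add(2, Mul(Add(b, b), Add(b, Add(7, Mul(-1, b))))) = Add(2, Mul(Mul(2, b), 7)) = Add(2, Mul(14, b)))
Mul(Add(Function('m')(o), -40), 43) = Mul(Add(Add(2, Mul(14, 25)), -40), 43) = Mul(Add(Add(2, 350), -40), 43) = Mul(Add(352, -40), 43) = Mul(312, 43) = 13416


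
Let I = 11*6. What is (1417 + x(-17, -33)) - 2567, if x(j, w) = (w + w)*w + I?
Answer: 1094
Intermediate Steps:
I = 66
x(j, w) = 66 + 2*w² (x(j, w) = (w + w)*w + 66 = (2*w)*w + 66 = 2*w² + 66 = 66 + 2*w²)
(1417 + x(-17, -33)) - 2567 = (1417 + (66 + 2*(-33)²)) - 2567 = (1417 + (66 + 2*1089)) - 2567 = (1417 + (66 + 2178)) - 2567 = (1417 + 2244) - 2567 = 3661 - 2567 = 1094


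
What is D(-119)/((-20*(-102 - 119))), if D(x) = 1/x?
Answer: -1/525980 ≈ -1.9012e-6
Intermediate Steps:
D(-119)/((-20*(-102 - 119))) = 1/((-119)*((-20*(-102 - 119)))) = -1/(119*((-20*(-221)))) = -1/119/4420 = -1/119*1/4420 = -1/525980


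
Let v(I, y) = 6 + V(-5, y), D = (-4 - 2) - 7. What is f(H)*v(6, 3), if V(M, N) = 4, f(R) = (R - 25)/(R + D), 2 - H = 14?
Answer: 74/5 ≈ 14.800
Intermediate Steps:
H = -12 (H = 2 - 1*14 = 2 - 14 = -12)
D = -13 (D = -6 - 7 = -13)
f(R) = (-25 + R)/(-13 + R) (f(R) = (R - 25)/(R - 13) = (-25 + R)/(-13 + R))
v(I, y) = 10 (v(I, y) = 6 + 4 = 10)
f(H)*v(6, 3) = ((-25 - 12)/(-13 - 12))*10 = (-37/(-25))*10 = -1/25*(-37)*10 = (37/25)*10 = 74/5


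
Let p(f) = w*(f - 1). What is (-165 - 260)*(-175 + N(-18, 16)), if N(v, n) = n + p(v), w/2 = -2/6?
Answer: 186575/3 ≈ 62192.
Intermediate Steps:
w = -⅔ (w = 2*(-2/6) = 2*(-2*⅙) = 2*(-⅓) = -⅔ ≈ -0.66667)
p(f) = ⅔ - 2*f/3 (p(f) = -2*(f - 1)/3 = -2*(-1 + f)/3 = ⅔ - 2*f/3)
N(v, n) = ⅔ + n - 2*v/3 (N(v, n) = n + (⅔ - 2*v/3) = ⅔ + n - 2*v/3)
(-165 - 260)*(-175 + N(-18, 16)) = (-165 - 260)*(-175 + (⅔ + 16 - ⅔*(-18))) = -425*(-175 + (⅔ + 16 + 12)) = -425*(-175 + 86/3) = -425*(-439/3) = 186575/3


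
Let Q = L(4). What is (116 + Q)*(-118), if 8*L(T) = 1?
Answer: -54811/4 ≈ -13703.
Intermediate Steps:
L(T) = ⅛ (L(T) = (⅛)*1 = ⅛)
Q = ⅛ ≈ 0.12500
(116 + Q)*(-118) = (116 + ⅛)*(-118) = (929/8)*(-118) = -54811/4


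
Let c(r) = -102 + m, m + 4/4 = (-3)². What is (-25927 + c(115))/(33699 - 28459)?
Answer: -26021/5240 ≈ -4.9658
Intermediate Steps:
m = 8 (m = -1 + (-3)² = -1 + 9 = 8)
c(r) = -94 (c(r) = -102 + 8 = -94)
(-25927 + c(115))/(33699 - 28459) = (-25927 - 94)/(33699 - 28459) = -26021/5240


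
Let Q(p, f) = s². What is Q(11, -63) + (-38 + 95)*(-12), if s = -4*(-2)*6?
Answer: 1620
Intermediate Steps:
s = 48 (s = 8*6 = 48)
Q(p, f) = 2304 (Q(p, f) = 48² = 2304)
Q(11, -63) + (-38 + 95)*(-12) = 2304 + (-38 + 95)*(-12) = 2304 + 57*(-12) = 2304 - 684 = 1620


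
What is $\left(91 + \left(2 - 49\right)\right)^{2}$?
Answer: $1936$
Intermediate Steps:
$\left(91 + \left(2 - 49\right)\right)^{2} = \left(91 - 47\right)^{2} = 44^{2} = 1936$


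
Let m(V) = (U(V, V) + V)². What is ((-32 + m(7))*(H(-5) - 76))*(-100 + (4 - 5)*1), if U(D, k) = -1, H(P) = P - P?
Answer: 30704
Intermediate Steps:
H(P) = 0
m(V) = (-1 + V)²
((-32 + m(7))*(H(-5) - 76))*(-100 + (4 - 5)*1) = ((-32 + (-1 + 7)²)*(0 - 76))*(-100 + (4 - 5)*1) = ((-32 + 6²)*(-76))*(-100 - 1*1) = ((-32 + 36)*(-76))*(-100 - 1) = (4*(-76))*(-101) = -304*(-101) = 30704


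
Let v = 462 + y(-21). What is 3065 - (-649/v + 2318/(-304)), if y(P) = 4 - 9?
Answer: 11238709/3656 ≈ 3074.0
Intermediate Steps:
y(P) = -5
v = 457 (v = 462 - 5 = 457)
3065 - (-649/v + 2318/(-304)) = 3065 - (-649/457 + 2318/(-304)) = 3065 - (-649*1/457 + 2318*(-1/304)) = 3065 - (-649/457 - 61/8) = 3065 - 1*(-33069/3656) = 3065 + 33069/3656 = 11238709/3656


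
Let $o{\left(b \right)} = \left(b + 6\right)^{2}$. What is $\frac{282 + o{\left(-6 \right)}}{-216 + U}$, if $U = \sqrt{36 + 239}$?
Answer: $- \frac{60912}{46381} - \frac{1410 \sqrt{11}}{46381} \approx -1.4141$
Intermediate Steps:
$U = 5 \sqrt{11}$ ($U = \sqrt{275} = 5 \sqrt{11} \approx 16.583$)
$o{\left(b \right)} = \left(6 + b\right)^{2}$
$\frac{282 + o{\left(-6 \right)}}{-216 + U} = \frac{282 + \left(6 - 6\right)^{2}}{-216 + 5 \sqrt{11}} = \frac{282 + 0^{2}}{-216 + 5 \sqrt{11}} = \frac{282 + 0}{-216 + 5 \sqrt{11}} = \frac{282}{-216 + 5 \sqrt{11}}$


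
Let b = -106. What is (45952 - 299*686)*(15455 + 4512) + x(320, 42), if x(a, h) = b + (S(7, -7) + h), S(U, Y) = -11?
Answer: -3177987729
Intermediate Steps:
x(a, h) = -117 + h (x(a, h) = -106 + (-11 + h) = -117 + h)
(45952 - 299*686)*(15455 + 4512) + x(320, 42) = (45952 - 299*686)*(15455 + 4512) + (-117 + 42) = (45952 - 205114)*19967 - 75 = -159162*19967 - 75 = -3177987654 - 75 = -3177987729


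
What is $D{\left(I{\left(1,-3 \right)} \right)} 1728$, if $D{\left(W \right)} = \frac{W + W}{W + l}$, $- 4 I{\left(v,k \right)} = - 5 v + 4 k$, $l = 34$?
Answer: $384$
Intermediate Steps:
$I{\left(v,k \right)} = - k + \frac{5 v}{4}$ ($I{\left(v,k \right)} = - \frac{- 5 v + 4 k}{4} = - k + \frac{5 v}{4}$)
$D{\left(W \right)} = \frac{2 W}{34 + W}$ ($D{\left(W \right)} = \frac{W + W}{W + 34} = \frac{2 W}{34 + W}$)
$D{\left(I{\left(1,-3 \right)} \right)} 1728 = \frac{2 \left(\left(-1\right) \left(-3\right) + \frac{5}{4} \cdot 1\right)}{34 + \left(\left(-1\right) \left(-3\right) + \frac{5}{4} \cdot 1\right)} 1728 = \frac{2 \left(3 + \frac{5}{4}\right)}{34 + \left(3 + \frac{5}{4}\right)} 1728 = 2 \cdot \frac{17}{4} \frac{1}{34 + \frac{17}{4}} \cdot 1728 = 2 \cdot \frac{17}{4} \frac{1}{\frac{153}{4}} \cdot 1728 = 2 \cdot \frac{17}{4} \cdot \frac{4}{153} \cdot 1728 = \frac{2}{9} \cdot 1728 = 384$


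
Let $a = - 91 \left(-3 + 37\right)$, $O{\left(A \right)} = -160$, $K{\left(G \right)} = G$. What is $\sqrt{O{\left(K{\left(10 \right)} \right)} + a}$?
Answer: $i \sqrt{3254} \approx 57.044 i$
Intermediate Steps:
$a = -3094$ ($a = \left(-91\right) 34 = -3094$)
$\sqrt{O{\left(K{\left(10 \right)} \right)} + a} = \sqrt{-160 - 3094} = \sqrt{-3254} = i \sqrt{3254}$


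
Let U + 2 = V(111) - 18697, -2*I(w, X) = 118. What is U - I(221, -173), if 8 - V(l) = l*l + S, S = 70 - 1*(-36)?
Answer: -31059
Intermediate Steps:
I(w, X) = -59 (I(w, X) = -½*118 = -59)
S = 106 (S = 70 + 36 = 106)
V(l) = -98 - l² (V(l) = 8 - (l*l + 106) = 8 - (l² + 106) = 8 - (106 + l²) = 8 + (-106 - l²) = -98 - l²)
U = -31118 (U = -2 + ((-98 - 1*111²) - 18697) = -2 + ((-98 - 1*12321) - 18697) = -2 + ((-98 - 12321) - 18697) = -2 + (-12419 - 18697) = -2 - 31116 = -31118)
U - I(221, -173) = -31118 - 1*(-59) = -31118 + 59 = -31059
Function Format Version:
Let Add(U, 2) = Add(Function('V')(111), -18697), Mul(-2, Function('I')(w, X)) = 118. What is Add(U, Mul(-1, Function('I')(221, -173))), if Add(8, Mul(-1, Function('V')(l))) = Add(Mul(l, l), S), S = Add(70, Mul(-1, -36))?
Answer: -31059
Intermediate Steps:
Function('I')(w, X) = -59 (Function('I')(w, X) = Mul(Rational(-1, 2), 118) = -59)
S = 106 (S = Add(70, 36) = 106)
Function('V')(l) = Add(-98, Mul(-1, Pow(l, 2))) (Function('V')(l) = Add(8, Mul(-1, Add(Mul(l, l), 106))) = Add(8, Mul(-1, Add(Pow(l, 2), 106))) = Add(8, Mul(-1, Add(106, Pow(l, 2)))) = Add(8, Add(-106, Mul(-1, Pow(l, 2)))) = Add(-98, Mul(-1, Pow(l, 2))))
U = -31118 (U = Add(-2, Add(Add(-98, Mul(-1, Pow(111, 2))), -18697)) = Add(-2, Add(Add(-98, Mul(-1, 12321)), -18697)) = Add(-2, Add(Add(-98, -12321), -18697)) = Add(-2, Add(-12419, -18697)) = Add(-2, -31116) = -31118)
Add(U, Mul(-1, Function('I')(221, -173))) = Add(-31118, Mul(-1, -59)) = Add(-31118, 59) = -31059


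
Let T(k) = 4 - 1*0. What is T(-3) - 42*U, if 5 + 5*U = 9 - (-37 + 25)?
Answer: -652/5 ≈ -130.40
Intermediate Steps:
T(k) = 4 (T(k) = 4 + 0 = 4)
U = 16/5 (U = -1 + (9 - (-37 + 25))/5 = -1 + (9 - 1*(-12))/5 = -1 + (9 + 12)/5 = -1 + (1/5)*21 = -1 + 21/5 = 16/5 ≈ 3.2000)
T(-3) - 42*U = 4 - 42*16/5 = 4 - 672/5 = -652/5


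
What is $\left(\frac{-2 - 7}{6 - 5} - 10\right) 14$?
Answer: $-266$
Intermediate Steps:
$\left(\frac{-2 - 7}{6 - 5} - 10\right) 14 = \left(- \frac{9}{1} - 10\right) 14 = \left(\left(-9\right) 1 - 10\right) 14 = \left(-9 - 10\right) 14 = \left(-19\right) 14 = -266$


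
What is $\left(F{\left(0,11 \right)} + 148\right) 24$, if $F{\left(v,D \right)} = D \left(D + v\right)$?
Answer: $6456$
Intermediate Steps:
$\left(F{\left(0,11 \right)} + 148\right) 24 = \left(11 \left(11 + 0\right) + 148\right) 24 = \left(11 \cdot 11 + 148\right) 24 = \left(121 + 148\right) 24 = 269 \cdot 24 = 6456$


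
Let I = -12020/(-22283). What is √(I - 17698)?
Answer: 123*I*√580828678/22283 ≈ 133.03*I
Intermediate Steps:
I = 12020/22283 (I = -12020*(-1/22283) = 12020/22283 ≈ 0.53942)
√(I - 17698) = √(12020/22283 - 17698) = √(-394352514/22283) = 123*I*√580828678/22283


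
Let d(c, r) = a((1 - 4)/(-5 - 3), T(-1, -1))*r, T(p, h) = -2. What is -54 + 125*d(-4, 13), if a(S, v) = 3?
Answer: 4821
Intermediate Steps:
d(c, r) = 3*r
-54 + 125*d(-4, 13) = -54 + 125*(3*13) = -54 + 125*39 = -54 + 4875 = 4821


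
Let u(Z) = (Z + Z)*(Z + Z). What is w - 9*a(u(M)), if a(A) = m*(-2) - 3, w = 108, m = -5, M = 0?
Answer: 45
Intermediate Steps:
u(Z) = 4*Z**2 (u(Z) = (2*Z)*(2*Z) = 4*Z**2)
a(A) = 7 (a(A) = -5*(-2) - 3 = 10 - 3 = 7)
w - 9*a(u(M)) = 108 - 9*7 = 108 - 63 = 45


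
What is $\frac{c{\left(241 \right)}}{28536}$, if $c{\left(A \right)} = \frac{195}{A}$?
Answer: $\frac{65}{2292392} \approx 2.8355 \cdot 10^{-5}$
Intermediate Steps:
$\frac{c{\left(241 \right)}}{28536} = \frac{195 \cdot \frac{1}{241}}{28536} = 195 \cdot \frac{1}{241} \cdot \frac{1}{28536} = \frac{195}{241} \cdot \frac{1}{28536} = \frac{65}{2292392}$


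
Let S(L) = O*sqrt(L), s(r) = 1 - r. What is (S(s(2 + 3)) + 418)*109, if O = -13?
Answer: 45562 - 2834*I ≈ 45562.0 - 2834.0*I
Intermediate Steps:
S(L) = -13*sqrt(L)
(S(s(2 + 3)) + 418)*109 = (-13*sqrt(1 - (2 + 3)) + 418)*109 = (-13*sqrt(1 - 1*5) + 418)*109 = (-13*sqrt(1 - 5) + 418)*109 = (-26*I + 418)*109 = (418 - 26*I)*109 = 45562 - 2834*I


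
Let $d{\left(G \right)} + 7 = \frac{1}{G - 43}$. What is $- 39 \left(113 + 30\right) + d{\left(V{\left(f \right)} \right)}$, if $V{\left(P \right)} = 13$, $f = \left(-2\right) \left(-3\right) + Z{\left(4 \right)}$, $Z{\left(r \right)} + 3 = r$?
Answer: $- \frac{167521}{30} \approx -5584.0$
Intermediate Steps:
$Z{\left(r \right)} = -3 + r$
$f = 7$ ($f = \left(-2\right) \left(-3\right) + \left(-3 + 4\right) = 6 + 1 = 7$)
$d{\left(G \right)} = -7 + \frac{1}{-43 + G}$ ($d{\left(G \right)} = -7 + \frac{1}{G - 43} = -7 + \frac{1}{-43 + G}$)
$- 39 \left(113 + 30\right) + d{\left(V{\left(f \right)} \right)} = - 39 \left(113 + 30\right) + \frac{302 - 91}{-43 + 13} = \left(-39\right) 143 + \frac{302 - 91}{-30} = -5577 - \frac{211}{30} = - \frac{167521}{30}$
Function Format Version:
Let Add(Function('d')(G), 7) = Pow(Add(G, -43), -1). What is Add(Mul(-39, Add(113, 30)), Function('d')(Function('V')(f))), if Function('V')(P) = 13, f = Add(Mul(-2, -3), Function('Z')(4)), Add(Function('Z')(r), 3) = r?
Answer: Rational(-167521, 30) ≈ -5584.0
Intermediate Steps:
Function('Z')(r) = Add(-3, r)
f = 7 (f = Add(Mul(-2, -3), Add(-3, 4)) = Add(6, 1) = 7)
Function('d')(G) = Add(-7, Pow(Add(-43, G), -1)) (Function('d')(G) = Add(-7, Pow(Add(G, -43), -1)) = Add(-7, Pow(Add(-43, G), -1)))
Add(Mul(-39, Add(113, 30)), Function('d')(Function('V')(f))) = Add(Mul(-39, Add(113, 30)), Mul(Pow(Add(-43, 13), -1), Add(302, Mul(-7, 13)))) = Add(Mul(-39, 143), Mul(Pow(-30, -1), Add(302, -91))) = Add(-5577, Mul(Rational(-1, 30), 211)) = Add(-5577, Rational(-211, 30)) = Rational(-167521, 30)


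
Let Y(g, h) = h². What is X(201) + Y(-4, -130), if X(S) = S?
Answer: 17101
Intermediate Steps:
X(201) + Y(-4, -130) = 201 + (-130)² = 201 + 16900 = 17101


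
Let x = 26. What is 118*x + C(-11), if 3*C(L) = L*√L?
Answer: 3068 - 11*I*√11/3 ≈ 3068.0 - 12.161*I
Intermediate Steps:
C(L) = L^(3/2)/3 (C(L) = (L*√L)/3 = L^(3/2)/3)
118*x + C(-11) = 118*26 + (-11)^(3/2)/3 = 3068 + (-11*I*√11)/3 = 3068 - 11*I*√11/3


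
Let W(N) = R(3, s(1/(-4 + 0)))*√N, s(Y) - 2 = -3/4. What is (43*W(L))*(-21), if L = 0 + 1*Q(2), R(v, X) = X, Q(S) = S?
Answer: -4515*√2/4 ≈ -1596.3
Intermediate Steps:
s(Y) = 5/4 (s(Y) = 2 - 3/4 = 2 - 3*¼ = 2 - ¾ = 5/4)
L = 2 (L = 0 + 1*2 = 0 + 2 = 2)
W(N) = 5*√N/4
(43*W(L))*(-21) = (43*(5*√2/4))*(-21) = (215*√2/4)*(-21) = -4515*√2/4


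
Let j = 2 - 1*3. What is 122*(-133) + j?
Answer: -16227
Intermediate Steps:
j = -1 (j = 2 - 3 = -1)
122*(-133) + j = 122*(-133) - 1 = -16226 - 1 = -16227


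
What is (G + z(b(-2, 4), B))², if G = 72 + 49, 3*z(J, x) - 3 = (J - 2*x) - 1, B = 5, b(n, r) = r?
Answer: 128881/9 ≈ 14320.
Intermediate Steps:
z(J, x) = ⅔ - 2*x/3 + J/3 (z(J, x) = 1 + ((J - 2*x) - 1)/3 = 1 + (-1 + J - 2*x)/3 = 1 + (-⅓ - 2*x/3 + J/3) = ⅔ - 2*x/3 + J/3)
G = 121
(G + z(b(-2, 4), B))² = (121 + (⅔ - ⅔*5 + (⅓)*4))² = (121 + (⅔ - 10/3 + 4/3))² = (121 - 4/3)² = (359/3)² = 128881/9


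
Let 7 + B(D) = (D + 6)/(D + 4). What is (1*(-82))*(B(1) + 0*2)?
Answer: 2296/5 ≈ 459.20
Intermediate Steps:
B(D) = -7 + (6 + D)/(4 + D) (B(D) = -7 + (D + 6)/(D + 4) = -7 + (6 + D)/(4 + D))
(1*(-82))*(B(1) + 0*2) = (1*(-82))*(2*(-11 - 3*1)/(4 + 1) + 0*2) = -82*(2*(-11 - 3)/5 + 0) = -82*(2*(⅕)*(-14) + 0) = -82*(-28/5 + 0) = -82*(-28/5) = 2296/5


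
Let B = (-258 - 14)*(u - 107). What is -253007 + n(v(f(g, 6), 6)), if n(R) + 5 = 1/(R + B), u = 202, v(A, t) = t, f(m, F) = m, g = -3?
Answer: -6536312009/25834 ≈ -2.5301e+5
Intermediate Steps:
B = -25840 (B = (-258 - 14)*(202 - 107) = -272*95 = -25840)
n(R) = -5 + 1/(-25840 + R) (n(R) = -5 + 1/(R - 25840) = -5 + 1/(-25840 + R))
-253007 + n(v(f(g, 6), 6)) = -253007 + (129201 - 5*6)/(-25840 + 6) = -253007 + (129201 - 30)/(-25834) = -253007 - 1/25834*129171 = -253007 - 129171/25834 = -6536312009/25834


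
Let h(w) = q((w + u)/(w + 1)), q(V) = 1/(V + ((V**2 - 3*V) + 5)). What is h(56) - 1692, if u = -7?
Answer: -22094271/13060 ≈ -1691.8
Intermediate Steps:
q(V) = 1/(5 + V**2 - 2*V) (q(V) = 1/(V + (5 + V**2 - 3*V)) = 1/(5 + V**2 - 2*V))
h(w) = 1/(5 + (-7 + w)**2/(1 + w)**2 - 2*(-7 + w)/(1 + w)) (h(w) = 1/(5 + ((w - 7)/(w + 1))**2 - 2*(w - 7)/(w + 1)) = 1/(5 + ((-7 + w)/(1 + w))**2 - 2*(-7 + w)/(1 + w)) = 1/(5 + (-7 + w)**2/(1 + w)**2 - 2*(-7 + w)/(1 + w)))
h(56) - 1692 = (1 + 56**2 + 2*56)/(4*(17 + 56**2 + 2*56)) - 1692 = (1 + 3136 + 112)/(4*(17 + 3136 + 112)) - 1692 = (1/4)*3249/3265 - 1692 = (1/4)*(1/3265)*3249 - 1692 = 3249/13060 - 1692 = -22094271/13060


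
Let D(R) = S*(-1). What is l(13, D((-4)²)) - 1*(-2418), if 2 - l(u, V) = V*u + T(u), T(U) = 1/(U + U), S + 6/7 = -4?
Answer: 428941/182 ≈ 2356.8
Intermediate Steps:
S = -34/7 (S = -6/7 - 4 = -34/7 ≈ -4.8571)
D(R) = 34/7 (D(R) = -34/7*(-1) = 34/7)
T(U) = 1/(2*U)
l(u, V) = 2 - 1/(2*u) - V*u (l(u, V) = 2 - (V*u + 1/(2*u)) = 2 - (1/(2*u) + V*u) = 2 + (-1/(2*u) - V*u) = 2 - 1/(2*u) - V*u)
l(13, D((-4)²)) - 1*(-2418) = (2 - ½/13 - 1*34/7*13) - 1*(-2418) = (2 - ½*1/13 - 442/7) + 2418 = (2 - 1/26 - 442/7) + 2418 = -11135/182 + 2418 = 428941/182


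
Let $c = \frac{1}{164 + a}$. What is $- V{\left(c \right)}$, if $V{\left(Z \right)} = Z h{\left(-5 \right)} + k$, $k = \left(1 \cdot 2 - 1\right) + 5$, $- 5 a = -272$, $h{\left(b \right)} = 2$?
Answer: $- \frac{3281}{546} \approx -6.0092$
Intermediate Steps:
$a = \frac{272}{5}$ ($a = \left(- \frac{1}{5}\right) \left(-272\right) = \frac{272}{5} \approx 54.4$)
$c = \frac{5}{1092}$ ($c = \frac{1}{164 + \frac{272}{5}} = \frac{1}{\frac{1092}{5}} = \frac{5}{1092} \approx 0.0045788$)
$k = 6$ ($k = \left(2 - 1\right) + 5 = 1 + 5 = 6$)
$V{\left(Z \right)} = 6 + 2 Z$ ($V{\left(Z \right)} = Z 2 + 6 = 2 Z + 6 = 6 + 2 Z$)
$- V{\left(c \right)} = - (6 + 2 \cdot \frac{5}{1092}) = - (6 + \frac{5}{546}) = \left(-1\right) \frac{3281}{546} = - \frac{3281}{546}$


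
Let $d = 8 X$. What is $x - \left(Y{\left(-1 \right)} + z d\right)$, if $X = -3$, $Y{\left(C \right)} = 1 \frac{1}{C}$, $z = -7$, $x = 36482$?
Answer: $36315$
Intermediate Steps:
$Y{\left(C \right)} = \frac{1}{C}$
$d = -24$ ($d = 8 \left(-3\right) = -24$)
$x - \left(Y{\left(-1 \right)} + z d\right) = 36482 - \left(\frac{1}{-1} - -168\right) = 36482 - \left(-1 + 168\right) = 36482 - 167 = 36315$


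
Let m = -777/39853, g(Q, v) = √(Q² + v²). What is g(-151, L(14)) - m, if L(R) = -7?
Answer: 777/39853 + 5*√914 ≈ 151.18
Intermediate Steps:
m = -777/39853 (m = -777*1/39853 = -777/39853 ≈ -0.019497)
g(-151, L(14)) - m = √((-151)² + (-7)²) - 1*(-777/39853) = √(22801 + 49) + 777/39853 = √22850 + 777/39853 = 5*√914 + 777/39853 = 777/39853 + 5*√914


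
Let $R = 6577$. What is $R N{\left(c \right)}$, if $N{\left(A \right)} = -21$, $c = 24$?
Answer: $-138117$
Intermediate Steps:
$R N{\left(c \right)} = 6577 \left(-21\right) = -138117$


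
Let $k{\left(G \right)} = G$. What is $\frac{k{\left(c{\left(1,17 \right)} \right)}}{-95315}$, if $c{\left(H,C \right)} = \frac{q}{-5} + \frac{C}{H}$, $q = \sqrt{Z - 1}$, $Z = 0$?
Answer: $- \frac{17}{95315} + \frac{i}{476575} \approx -0.00017836 + 2.0983 \cdot 10^{-6} i$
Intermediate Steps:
$q = i$ ($q = \sqrt{0 - 1} = \sqrt{-1} = i \approx 1.0 i$)
$c{\left(H,C \right)} = - \frac{i}{5} + \frac{C}{H}$ ($c{\left(H,C \right)} = \frac{i}{-5} + \frac{C}{H} = i \left(- \frac{1}{5}\right) + \frac{C}{H} = - \frac{i}{5} + \frac{C}{H}$)
$\frac{k{\left(c{\left(1,17 \right)} \right)}}{-95315} = \frac{- \frac{i}{5} + \frac{17}{1}}{-95315} = \left(- \frac{i}{5} + 17 \cdot 1\right) \left(- \frac{1}{95315}\right) = \left(- \frac{i}{5} + 17\right) \left(- \frac{1}{95315}\right) = \left(17 - \frac{i}{5}\right) \left(- \frac{1}{95315}\right) = - \frac{17}{95315} + \frac{i}{476575}$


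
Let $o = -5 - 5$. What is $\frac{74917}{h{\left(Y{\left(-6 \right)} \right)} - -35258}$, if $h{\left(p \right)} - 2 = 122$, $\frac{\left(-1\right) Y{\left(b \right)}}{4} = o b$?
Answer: $\frac{74917}{35382} \approx 2.1174$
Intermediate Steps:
$o = -10$ ($o = -5 - 5 = -10$)
$Y{\left(b \right)} = 40 b$ ($Y{\left(b \right)} = - 4 \left(- 10 b\right) = 40 b$)
$h{\left(p \right)} = 124$ ($h{\left(p \right)} = 2 + 122 = 124$)
$\frac{74917}{h{\left(Y{\left(-6 \right)} \right)} - -35258} = \frac{74917}{124 - -35258} = \frac{74917}{124 + 35258} = \frac{74917}{35382}$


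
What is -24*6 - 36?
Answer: -180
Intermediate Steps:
-24*6 - 36 = -144 - 36 = -180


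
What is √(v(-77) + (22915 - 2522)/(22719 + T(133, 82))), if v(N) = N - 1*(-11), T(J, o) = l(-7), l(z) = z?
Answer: I*√8395485122/11356 ≈ 8.0686*I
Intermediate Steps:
T(J, o) = -7
v(N) = 11 + N (v(N) = N + 11 = 11 + N)
√(v(-77) + (22915 - 2522)/(22719 + T(133, 82))) = √((11 - 77) + (22915 - 2522)/(22719 - 7)) = √(-66 + 20393/22712) = √(-1478599/22712) = I*√8395485122/11356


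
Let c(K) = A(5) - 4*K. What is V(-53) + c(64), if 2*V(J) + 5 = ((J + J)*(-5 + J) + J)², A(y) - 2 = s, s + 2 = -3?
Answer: 18574251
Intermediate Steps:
s = -5 (s = -2 - 3 = -5)
A(y) = -3 (A(y) = 2 - 5 = -3)
V(J) = -5/2 + (J + 2*J*(-5 + J))²/2 (V(J) = -5/2 + ((J + J)*(-5 + J) + J)²/2 = -5/2 + ((2*J)*(-5 + J) + J)²/2 = -5/2 + (2*J*(-5 + J) + J)²/2 = -5/2 + (J + 2*J*(-5 + J))²/2)
c(K) = -3 - 4*K
V(-53) + c(64) = (-5/2 + (½)*(-53)²*(-9 + 2*(-53))²) + (-3 - 4*64) = (-5/2 + (½)*2809*(-9 - 106)²) + (-3 - 256) = (-5/2 + (½)*2809*(-115)²) - 259 = (-5/2 + (½)*2809*13225) - 259 = (-5/2 + 37149025/2) - 259 = 18574510 - 259 = 18574251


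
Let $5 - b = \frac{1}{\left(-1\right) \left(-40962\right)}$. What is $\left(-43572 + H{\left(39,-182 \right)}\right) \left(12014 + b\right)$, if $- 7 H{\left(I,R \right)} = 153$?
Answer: $- \frac{50078529694163}{95578} \approx -5.2395 \cdot 10^{8}$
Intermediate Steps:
$H{\left(I,R \right)} = - \frac{153}{7}$ ($H{\left(I,R \right)} = \left(- \frac{1}{7}\right) 153 = - \frac{153}{7}$)
$b = \frac{204809}{40962}$ ($b = 5 - \frac{1}{\left(-1\right) \left(-40962\right)} = 5 - \frac{1}{40962} = \frac{204809}{40962} \approx 5.0$)
$\left(-43572 + H{\left(39,-182 \right)}\right) \left(12014 + b\right) = \left(-43572 - \frac{153}{7}\right) \left(12014 + \frac{204809}{40962}\right) = \left(- \frac{305157}{7}\right) \frac{492322277}{40962} = - \frac{50078529694163}{95578}$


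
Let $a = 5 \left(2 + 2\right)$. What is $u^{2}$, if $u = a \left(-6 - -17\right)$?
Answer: $48400$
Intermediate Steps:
$a = 20$ ($a = 5 \cdot 4 = 20$)
$u = 220$ ($u = 20 \left(-6 - -17\right) = 20 \left(-6 + 17\right) = 20 \cdot 11 = 220$)
$u^{2} = 220^{2} = 48400$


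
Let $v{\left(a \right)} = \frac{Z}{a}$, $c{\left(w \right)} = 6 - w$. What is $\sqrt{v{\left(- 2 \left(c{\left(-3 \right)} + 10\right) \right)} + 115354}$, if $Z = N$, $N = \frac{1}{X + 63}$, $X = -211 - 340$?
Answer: $\frac{\sqrt{2479245384743}}{4636} \approx 339.64$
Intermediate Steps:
$X = -551$ ($X = -211 - 340 = -551$)
$N = - \frac{1}{488}$ ($N = \frac{1}{-551 + 63} = \frac{1}{-488} = - \frac{1}{488} \approx -0.0020492$)
$Z = - \frac{1}{488} \approx -0.0020492$
$v{\left(a \right)} = - \frac{1}{488 a}$
$\sqrt{v{\left(- 2 \left(c{\left(-3 \right)} + 10\right) \right)} + 115354} = \sqrt{- \frac{1}{488 \left(- 2 \left(\left(6 - -3\right) + 10\right)\right)} + 115354} = \sqrt{- \frac{1}{488 \left(- 2 \left(\left(6 + 3\right) + 10\right)\right)} + 115354} = \sqrt{- \frac{1}{488 \left(- 2 \left(9 + 10\right)\right)} + 115354} = \sqrt{- \frac{1}{488 \left(\left(-2\right) 19\right)} + 115354} = \sqrt{- \frac{1}{488 \left(-38\right)} + 115354} = \sqrt{\left(- \frac{1}{488}\right) \left(- \frac{1}{38}\right) + 115354} = \sqrt{\frac{1}{18544} + 115354} = \sqrt{\frac{2139124577}{18544}} = \frac{\sqrt{2479245384743}}{4636}$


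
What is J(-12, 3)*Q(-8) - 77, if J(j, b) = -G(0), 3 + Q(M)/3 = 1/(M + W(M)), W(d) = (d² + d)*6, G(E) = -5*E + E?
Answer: -77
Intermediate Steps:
G(E) = -4*E
W(d) = 6*d + 6*d² (W(d) = (d + d²)*6 = 6*d + 6*d²)
Q(M) = -9 + 3/(M + 6*M*(1 + M))
J(j, b) = 0 (J(j, b) = -(-4)*0 = -1*0 = 0)
J(-12, 3)*Q(-8) - 77 = 0*(3*(1 - 21*(-8) - 18*(-8)²)/(-8*(7 + 6*(-8)))) - 77 = 0*(3*(-⅛)*(1 + 168 - 18*64)/(7 - 48)) - 77 = 0*(3*(-⅛)*(1 + 168 - 1152)/(-41)) - 77 = 0*(3*(-⅛)*(-1/41)*(-983)) - 77 = 0*(-2949/328) - 77 = 0 - 77 = -77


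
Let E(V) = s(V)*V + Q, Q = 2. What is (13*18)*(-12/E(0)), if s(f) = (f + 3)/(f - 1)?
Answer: -1404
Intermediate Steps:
s(f) = (3 + f)/(-1 + f)
E(V) = 2 + V*(3 + V)/(-1 + V) (E(V) = ((3 + V)/(-1 + V))*V + 2 = V*(3 + V)/(-1 + V) + 2 = 2 + V*(3 + V)/(-1 + V))
(13*18)*(-12/E(0)) = (13*18)*(-12*(-1 + 0)/(-2 + 0² + 5*0)) = 234*(-12*(-1/(-2 + 0 + 0))) = 234*(-12/((-1*(-2)))) = 234*(-12/2) = 234*(-12*½) = 234*(-6) = -1404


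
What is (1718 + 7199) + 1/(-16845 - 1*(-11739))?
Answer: 45530201/5106 ≈ 8917.0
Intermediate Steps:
(1718 + 7199) + 1/(-16845 - 1*(-11739)) = 8917 + 1/(-16845 + 11739) = 8917 + 1/(-5106) = 8917 - 1/5106 = 45530201/5106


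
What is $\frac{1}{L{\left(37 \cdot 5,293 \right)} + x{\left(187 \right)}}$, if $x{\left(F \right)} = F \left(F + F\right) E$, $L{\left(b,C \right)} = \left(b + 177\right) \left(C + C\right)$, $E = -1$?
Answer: $\frac{1}{142194} \approx 7.0326 \cdot 10^{-6}$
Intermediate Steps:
$L{\left(b,C \right)} = 2 C \left(177 + b\right)$ ($L{\left(b,C \right)} = \left(177 + b\right) 2 C = 2 C \left(177 + b\right)$)
$x{\left(F \right)} = - 2 F^{2}$ ($x{\left(F \right)} = F \left(F + F\right) \left(-1\right) = F 2 F \left(-1\right) = 2 F^{2} \left(-1\right) = - 2 F^{2}$)
$\frac{1}{L{\left(37 \cdot 5,293 \right)} + x{\left(187 \right)}} = \frac{1}{2 \cdot 293 \left(177 + 37 \cdot 5\right) - 2 \cdot 187^{2}} = \frac{1}{2 \cdot 293 \left(177 + 185\right) - 69938} = \frac{1}{2 \cdot 293 \cdot 362 - 69938} = \frac{1}{212132 - 69938} = \frac{1}{142194}$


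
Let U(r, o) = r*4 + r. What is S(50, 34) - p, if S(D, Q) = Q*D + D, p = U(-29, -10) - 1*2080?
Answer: 3975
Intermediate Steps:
U(r, o) = 5*r (U(r, o) = 4*r + r = 5*r)
p = -2225 (p = 5*(-29) - 1*2080 = -145 - 2080 = -2225)
S(D, Q) = D + D*Q (S(D, Q) = D*Q + D = D + D*Q)
S(50, 34) - p = 50*(1 + 34) - 1*(-2225) = 50*35 + 2225 = 1750 + 2225 = 3975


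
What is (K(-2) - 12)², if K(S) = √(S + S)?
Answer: 140 - 48*I ≈ 140.0 - 48.0*I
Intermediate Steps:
K(S) = √2*√S (K(S) = √(2*S) = √2*√S)
(K(-2) - 12)² = (√2*√(-2) - 12)² = (√2*(I*√2) - 12)² = (2*I - 12)² = (-12 + 2*I)²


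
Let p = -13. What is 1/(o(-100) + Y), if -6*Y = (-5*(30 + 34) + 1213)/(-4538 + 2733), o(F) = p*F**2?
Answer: -570/74099953 ≈ -7.6923e-6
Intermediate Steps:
o(F) = -13*F**2
Y = 47/570 (Y = -(-5*(30 + 34) + 1213)/(6*(-4538 + 2733)) = -(-5*64 + 1213)/(6*(-1805)) = -(-320 + 1213)*(-1)/(6*1805) = -893*(-1)/(6*1805) = -1/6*(-47/95) = 47/570 ≈ 0.082456)
1/(o(-100) + Y) = 1/(-13*(-100)**2 + 47/570) = 1/(-13*10000 + 47/570) = 1/(-130000 + 47/570) = 1/(-74099953/570) = -570/74099953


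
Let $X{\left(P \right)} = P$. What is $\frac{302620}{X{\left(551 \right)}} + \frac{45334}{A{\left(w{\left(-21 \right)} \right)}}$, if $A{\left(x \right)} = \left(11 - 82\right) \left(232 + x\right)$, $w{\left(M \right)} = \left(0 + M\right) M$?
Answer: $\frac{14435112426}{26328433} \approx 548.27$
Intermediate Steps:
$w{\left(M \right)} = M^{2}$ ($w{\left(M \right)} = M M = M^{2}$)
$A{\left(x \right)} = -16472 - 71 x$ ($A{\left(x \right)} = - 71 \left(232 + x\right) = -16472 - 71 x$)
$\frac{302620}{X{\left(551 \right)}} + \frac{45334}{A{\left(w{\left(-21 \right)} \right)}} = \frac{302620}{551} + \frac{45334}{-16472 - 71 \left(-21\right)^{2}} = 302620 \cdot \frac{1}{551} + \frac{45334}{-16472 - 31311} = \frac{302620}{551} + \frac{45334}{-16472 - 31311} = \frac{302620}{551} + \frac{45334}{-47783} = \frac{302620}{551} + 45334 \left(- \frac{1}{47783}\right) = \frac{302620}{551} - \frac{45334}{47783} = \frac{14435112426}{26328433}$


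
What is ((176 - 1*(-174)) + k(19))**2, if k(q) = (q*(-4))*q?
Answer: 1196836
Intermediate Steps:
k(q) = -4*q**2 (k(q) = (-4*q)*q = -4*q**2)
((176 - 1*(-174)) + k(19))**2 = ((176 - 1*(-174)) - 4*19**2)**2 = ((176 + 174) - 4*361)**2 = (350 - 1444)**2 = (-1094)**2 = 1196836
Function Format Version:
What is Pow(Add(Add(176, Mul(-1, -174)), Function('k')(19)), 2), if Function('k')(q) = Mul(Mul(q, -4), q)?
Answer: 1196836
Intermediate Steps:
Function('k')(q) = Mul(-4, Pow(q, 2)) (Function('k')(q) = Mul(Mul(-4, q), q) = Mul(-4, Pow(q, 2)))
Pow(Add(Add(176, Mul(-1, -174)), Function('k')(19)), 2) = Pow(Add(Add(176, Mul(-1, -174)), Mul(-4, Pow(19, 2))), 2) = Pow(Add(Add(176, 174), Mul(-4, 361)), 2) = Pow(Add(350, -1444), 2) = Pow(-1094, 2) = 1196836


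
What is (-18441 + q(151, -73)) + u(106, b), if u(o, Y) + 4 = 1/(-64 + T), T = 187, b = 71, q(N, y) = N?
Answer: -2250161/123 ≈ -18294.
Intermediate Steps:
u(o, Y) = -491/123 (u(o, Y) = -4 + 1/(-64 + 187) = -4 + 1/123 = -491/123)
(-18441 + q(151, -73)) + u(106, b) = (-18441 + 151) - 491/123 = -18290 - 491/123 = -2250161/123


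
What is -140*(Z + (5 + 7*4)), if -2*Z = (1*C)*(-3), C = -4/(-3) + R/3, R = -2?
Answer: -4760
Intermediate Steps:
C = 2/3 (C = -4/(-3) - 2/3 = -4*(-1/3) - 2*1/3 = 4/3 - 2/3 = 2/3 ≈ 0.66667)
Z = 1 (Z = -1*(2/3)*(-3)/2 = -(-3)/3 = -1/2*(-2) = 1)
-140*(Z + (5 + 7*4)) = -140*(1 + (5 + 7*4)) = -140*(1 + (5 + 28)) = -140*(1 + 33) = -140*34 = -4760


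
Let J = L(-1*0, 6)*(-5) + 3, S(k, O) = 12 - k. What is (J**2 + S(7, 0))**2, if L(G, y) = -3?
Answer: 108241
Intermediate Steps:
J = 18 (J = -3*(-5) + 3 = 15 + 3 = 18)
(J**2 + S(7, 0))**2 = (18**2 + (12 - 1*7))**2 = (324 + (12 - 7))**2 = (324 + 5)**2 = 329**2 = 108241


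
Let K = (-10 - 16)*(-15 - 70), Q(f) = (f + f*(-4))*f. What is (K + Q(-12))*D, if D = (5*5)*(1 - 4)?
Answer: -133350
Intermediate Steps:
D = -75 (D = 25*(-3) = -75)
Q(f) = -3*f² (Q(f) = (f - 4*f)*f = (-3*f)*f = -3*f²)
K = 2210 (K = -26*(-85) = 2210)
(K + Q(-12))*D = (2210 - 3*(-12)²)*(-75) = (2210 - 3*144)*(-75) = (2210 - 432)*(-75) = 1778*(-75) = -133350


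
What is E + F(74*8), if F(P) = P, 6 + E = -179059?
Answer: -178473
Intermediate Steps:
E = -179065 (E = -6 - 179059 = -179065)
E + F(74*8) = -179065 + 74*8 = -179065 + 592 = -178473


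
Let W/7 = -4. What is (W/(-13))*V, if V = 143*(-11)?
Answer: -3388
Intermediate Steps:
W = -28 (W = 7*(-4) = -28)
V = -1573
(W/(-13))*V = -28/(-13)*(-1573) = -28*(-1/13)*(-1573) = (28/13)*(-1573) = -3388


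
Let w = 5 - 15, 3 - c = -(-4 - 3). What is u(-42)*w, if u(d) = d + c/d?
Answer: 8800/21 ≈ 419.05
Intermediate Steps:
c = -4 (c = 3 - (-1)*(-4 - 3) = 3 - (-1)*(-7) = 3 - 1*7 = 3 - 7 = -4)
u(d) = d - 4/d
w = -10
u(-42)*w = (-42 - 4/(-42))*(-10) = (-42 - 4*(-1/42))*(-10) = (-42 + 2/21)*(-10) = -880/21*(-10) = 8800/21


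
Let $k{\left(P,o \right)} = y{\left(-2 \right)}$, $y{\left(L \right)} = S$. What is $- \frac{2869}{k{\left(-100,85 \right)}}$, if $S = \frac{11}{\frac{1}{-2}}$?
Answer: $\frac{2869}{22} \approx 130.41$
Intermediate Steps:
$S = -22$ ($S = \frac{11}{- \frac{1}{2}} = 11 \left(-2\right) = -22$)
$y{\left(L \right)} = -22$
$k{\left(P,o \right)} = -22$
$- \frac{2869}{k{\left(-100,85 \right)}} = - \frac{2869}{-22} = \left(-2869\right) \left(- \frac{1}{22}\right) = \frac{2869}{22}$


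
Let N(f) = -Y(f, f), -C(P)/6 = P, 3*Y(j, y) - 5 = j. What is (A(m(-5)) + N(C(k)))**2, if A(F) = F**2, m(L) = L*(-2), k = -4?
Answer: 73441/9 ≈ 8160.1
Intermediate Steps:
Y(j, y) = 5/3 + j/3
C(P) = -6*P
m(L) = -2*L
N(f) = -5/3 - f/3 (N(f) = -(5/3 + f/3) = -5/3 - f/3)
(A(m(-5)) + N(C(k)))**2 = ((-2*(-5))**2 + (-5/3 - (-2)*(-4)))**2 = (10**2 + (-5/3 - 1/3*24))**2 = (100 + (-5/3 - 8))**2 = (100 - 29/3)**2 = (271/3)**2 = 73441/9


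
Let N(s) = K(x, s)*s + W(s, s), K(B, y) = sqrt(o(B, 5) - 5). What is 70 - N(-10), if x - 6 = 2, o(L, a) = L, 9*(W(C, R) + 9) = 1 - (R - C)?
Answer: 710/9 + 10*sqrt(3) ≈ 96.209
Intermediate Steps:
W(C, R) = -80/9 - R/9 + C/9 (W(C, R) = -9 + (1 - (R - C))/9 = -9 + (1 + (C - R))/9 = -9 + (1 + C - R)/9 = -9 + (1/9 - R/9 + C/9) = -80/9 - R/9 + C/9)
x = 8 (x = 6 + 2 = 8)
K(B, y) = sqrt(-5 + B) (K(B, y) = sqrt(B - 5) = sqrt(-5 + B))
N(s) = -80/9 + s*sqrt(3) (N(s) = sqrt(-5 + 8)*s + (-80/9 - s/9 + s/9) = sqrt(3)*s - 80/9 = s*sqrt(3) - 80/9 = -80/9 + s*sqrt(3))
70 - N(-10) = 70 - (-80/9 - 10*sqrt(3)) = 70 + (80/9 + 10*sqrt(3)) = 710/9 + 10*sqrt(3)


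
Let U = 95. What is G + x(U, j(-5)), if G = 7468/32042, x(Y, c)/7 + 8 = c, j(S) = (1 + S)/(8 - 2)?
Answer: -2904620/48063 ≈ -60.434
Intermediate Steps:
j(S) = ⅙ + S/6 (j(S) = (1 + S)/6 = (1 + S)*(⅙) = ⅙ + S/6)
x(Y, c) = -56 + 7*c
G = 3734/16021 (G = 7468*(1/32042) = 3734/16021 ≈ 0.23307)
G + x(U, j(-5)) = 3734/16021 + (-56 + 7*(⅙ + (⅙)*(-5))) = 3734/16021 + (-56 + 7*(⅙ - ⅚)) = 3734/16021 + (-56 + 7*(-⅔)) = 3734/16021 + (-56 - 14/3) = 3734/16021 - 182/3 = -2904620/48063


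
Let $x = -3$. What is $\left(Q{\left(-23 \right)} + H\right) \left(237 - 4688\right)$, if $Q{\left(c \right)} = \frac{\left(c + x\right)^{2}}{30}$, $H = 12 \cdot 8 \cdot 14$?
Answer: $- \frac{91236598}{15} \approx -6.0824 \cdot 10^{6}$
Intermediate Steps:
$H = 1344$ ($H = 96 \cdot 14 = 1344$)
$Q{\left(c \right)} = \frac{\left(-3 + c\right)^{2}}{30}$ ($Q{\left(c \right)} = \frac{\left(c - 3\right)^{2}}{30} = \left(-3 + c\right)^{2} \cdot \frac{1}{30} = \frac{\left(-3 + c\right)^{2}}{30}$)
$\left(Q{\left(-23 \right)} + H\right) \left(237 - 4688\right) = \left(\frac{\left(-3 - 23\right)^{2}}{30} + 1344\right) \left(237 - 4688\right) = \left(\frac{\left(-26\right)^{2}}{30} + 1344\right) \left(-4451\right) = \left(\frac{1}{30} \cdot 676 + 1344\right) \left(-4451\right) = \left(\frac{338}{15} + 1344\right) \left(-4451\right) = \frac{20498}{15} \left(-4451\right) = - \frac{91236598}{15}$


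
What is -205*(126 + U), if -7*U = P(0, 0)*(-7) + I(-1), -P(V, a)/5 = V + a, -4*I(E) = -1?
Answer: -723035/28 ≈ -25823.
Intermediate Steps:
I(E) = ¼ (I(E) = -¼*(-1) = ¼)
P(V, a) = -5*V - 5*a (P(V, a) = -5*(V + a) = -5*V - 5*a)
U = -1/28 (U = -((-5*0 - 5*0)*(-7) + ¼)/7 = -((0 + 0)*(-7) + ¼)/7 = -(0*(-7) + ¼)/7 = -(0 + ¼)/7 = -⅐*¼ = -1/28 ≈ -0.035714)
-205*(126 + U) = -205*(126 - 1/28) = -205*3527/28 = -723035/28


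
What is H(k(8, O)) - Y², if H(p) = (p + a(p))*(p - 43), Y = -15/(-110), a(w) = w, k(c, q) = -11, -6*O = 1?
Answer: 574983/484 ≈ 1188.0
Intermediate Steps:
O = -⅙ (O = -⅙*1 = -⅙ ≈ -0.16667)
Y = 3/22 (Y = -15*(-1/110) = 3/22 ≈ 0.13636)
H(p) = 2*p*(-43 + p) (H(p) = (p + p)*(p - 43) = (2*p)*(-43 + p) = 2*p*(-43 + p))
H(k(8, O)) - Y² = 2*(-11)*(-43 - 11) - (3/22)² = 2*(-11)*(-54) - 1*9/484 = 1188 - 9/484 = 574983/484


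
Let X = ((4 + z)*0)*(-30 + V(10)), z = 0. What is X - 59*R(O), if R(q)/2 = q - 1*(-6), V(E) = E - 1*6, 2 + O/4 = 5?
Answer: -2124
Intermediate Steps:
O = 12 (O = -8 + 4*5 = -8 + 20 = 12)
V(E) = -6 + E (V(E) = E - 6 = -6 + E)
R(q) = 12 + 2*q (R(q) = 2*(q - 1*(-6)) = 2*(q + 6) = 2*(6 + q) = 12 + 2*q)
X = 0 (X = ((4 + 0)*0)*(-30 + (-6 + 10)) = (4*0)*(-30 + 4) = 0*(-26) = 0)
X - 59*R(O) = 0 - 59*(12 + 2*12) = 0 - 59*(12 + 24) = 0 - 59*36 = 0 - 1*2124 = 0 - 2124 = -2124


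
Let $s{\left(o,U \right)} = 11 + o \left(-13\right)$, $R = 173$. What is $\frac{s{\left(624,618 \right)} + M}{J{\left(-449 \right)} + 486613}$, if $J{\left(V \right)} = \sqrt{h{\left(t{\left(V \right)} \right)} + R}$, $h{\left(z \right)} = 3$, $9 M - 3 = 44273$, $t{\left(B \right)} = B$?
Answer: $- \frac{13933190029}{2131129904337} + \frac{114532 \sqrt{11}}{2131129904337} \approx -0.0065378$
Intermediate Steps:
$M = \frac{44276}{9}$ ($M = \frac{1}{3} + \frac{1}{9} \cdot 44273 = \frac{1}{3} + \frac{44273}{9} = \frac{44276}{9} \approx 4919.6$)
$s{\left(o,U \right)} = 11 - 13 o$
$J{\left(V \right)} = 4 \sqrt{11}$ ($J{\left(V \right)} = \sqrt{3 + 173} = \sqrt{176} = 4 \sqrt{11}$)
$\frac{s{\left(624,618 \right)} + M}{J{\left(-449 \right)} + 486613} = \frac{\left(11 - 8112\right) + \frac{44276}{9}}{4 \sqrt{11} + 486613} = \frac{\left(11 - 8112\right) + \frac{44276}{9}}{486613 + 4 \sqrt{11}} = \frac{-8101 + \frac{44276}{9}}{486613 + 4 \sqrt{11}} = - \frac{28633}{9 \left(486613 + 4 \sqrt{11}\right)}$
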